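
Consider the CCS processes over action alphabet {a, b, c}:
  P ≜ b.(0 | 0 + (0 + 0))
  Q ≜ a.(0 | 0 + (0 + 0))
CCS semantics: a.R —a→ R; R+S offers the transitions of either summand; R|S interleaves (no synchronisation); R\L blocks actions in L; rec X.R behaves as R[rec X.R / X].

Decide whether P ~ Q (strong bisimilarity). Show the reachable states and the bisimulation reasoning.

P ≁ Q

Reachable graph of P (2 states):
  s0 = b.(0 | 0 + (0 + 0)) ⊢ ··b··> s1
  s1 = 0 | 0 + (0 + 0) ⊢ ∅
Reachable graph of Q (2 states):
  t0 = a.(0 | 0 + (0 + 0)) ⊢ ··a··> t1
  t1 = 0 | 0 + (0 + 0) ⊢ ∅
Bisimilarity quotient blocks:
  B0 = {s0}
  B1 = {s1, t1}
  B2 = {t0}
s0 ∈ B0, t0 ∈ B2 → different blocks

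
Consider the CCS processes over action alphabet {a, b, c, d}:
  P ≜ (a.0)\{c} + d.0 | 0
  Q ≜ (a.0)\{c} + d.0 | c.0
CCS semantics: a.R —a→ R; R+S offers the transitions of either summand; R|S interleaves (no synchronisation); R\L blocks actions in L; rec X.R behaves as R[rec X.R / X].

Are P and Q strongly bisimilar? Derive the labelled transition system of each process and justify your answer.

LTS(P): 3 reachable states
  p0 = (a.0)\{c} + d.0 | 0 → =a=> p1, =d=> p2
  p1 = 0\{c} → ·
  p2 = 0 | 0 → ·
LTS(Q): 5 reachable states
  q0 = (a.0)\{c} + d.0 | c.0 → =a=> q1, =c=> q2, =d=> q3
  q1 = 0\{c} → ·
  q2 = d.0 | 0 → =d=> q4
  q3 = 0 | c.0 → =c=> q4
  q4 = 0 | 0 → ·
Coarsest stable partition (strong bisimilarity classes):
  B0 = {p0}
  B1 = {p1, p2, q1, q4}
  B2 = {q0}
  B3 = {q2}
  B4 = {q3}
p0 ∈ B0, q0 ∈ B2 → different blocks

not bisimilar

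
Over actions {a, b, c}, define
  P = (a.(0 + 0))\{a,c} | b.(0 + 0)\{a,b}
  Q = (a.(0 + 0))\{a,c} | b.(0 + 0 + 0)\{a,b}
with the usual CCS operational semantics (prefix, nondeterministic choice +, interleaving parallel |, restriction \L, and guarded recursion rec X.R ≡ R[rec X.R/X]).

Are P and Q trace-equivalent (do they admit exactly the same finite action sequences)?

traces(P) = traces(Q)

LTS(P): 2 reachable states
  s0 = (a.(0 + 0))\{a,c} | b.(0 + 0)\{a,b} → =b=> s1
  s1 = (a.(0 + 0))\{a,c} | (0 + 0)\{a,b} → ·
LTS(Q): 2 reachable states
  t0 = (a.(0 + 0))\{a,c} | b.(0 + 0 + 0)\{a,b} → =b=> t1
  t1 = (a.(0 + 0))\{a,c} | (0 + 0 + 0)\{a,b} → ·
Partition-refinement fixed point:
  B0 = {s0, t0}
  B1 = {s1, t1}
s0 ∈ B0, t0 ∈ B0 → same block
Bisimilar ⇒ trace-equivalent.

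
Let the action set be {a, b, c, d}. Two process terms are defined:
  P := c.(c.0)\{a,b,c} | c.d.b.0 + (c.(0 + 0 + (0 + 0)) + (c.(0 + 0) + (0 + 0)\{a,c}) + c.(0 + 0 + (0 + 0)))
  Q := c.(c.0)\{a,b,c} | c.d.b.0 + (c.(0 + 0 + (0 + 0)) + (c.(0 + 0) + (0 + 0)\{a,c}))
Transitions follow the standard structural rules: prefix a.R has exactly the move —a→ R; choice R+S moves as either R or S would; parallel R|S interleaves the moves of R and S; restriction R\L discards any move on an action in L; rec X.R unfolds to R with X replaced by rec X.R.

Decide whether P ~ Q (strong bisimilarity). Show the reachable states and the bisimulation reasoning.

P's transition system — 10 states:
  u0 = c.(c.0)\{a,b,c} | c.d.b.0 + (c.(0 + 0 + (0 + 0)) + (c.(0 + 0) + (0 + 0)\{a,c}) + c.(0 + 0 + (0 + 0))) :: —c→ u1, —c→ u2, —c→ u3, —c→ u4
  u1 = (c.0)\{a,b,c} | c.d.b.0 :: —c→ u5
  u2 = 0 + 0 :: deadlocked
  u3 = 0 + 0 + (0 + 0) :: deadlocked
  u4 = c.(c.0)\{a,b,c} | d.b.0 :: —c→ u5, —d→ u6
  u5 = (c.0)\{a,b,c} | d.b.0 :: —d→ u7
  u6 = c.(c.0)\{a,b,c} | b.0 :: —b→ u8, —c→ u7
  u7 = (c.0)\{a,b,c} | b.0 :: —b→ u9
  u8 = c.(c.0)\{a,b,c} | 0 :: —c→ u9
  u9 = (c.0)\{a,b,c} | 0 :: deadlocked
Q's transition system — 10 states:
  v0 = c.(c.0)\{a,b,c} | c.d.b.0 + (c.(0 + 0 + (0 + 0)) + (c.(0 + 0) + (0 + 0)\{a,c})) :: —c→ v1, —c→ v2, —c→ v3, —c→ v4
  v1 = (c.0)\{a,b,c} | c.d.b.0 :: —c→ v5
  v2 = 0 + 0 :: deadlocked
  v3 = 0 + 0 + (0 + 0) :: deadlocked
  v4 = c.(c.0)\{a,b,c} | d.b.0 :: —c→ v5, —d→ v6
  v5 = (c.0)\{a,b,c} | d.b.0 :: —d→ v7
  v6 = c.(c.0)\{a,b,c} | b.0 :: —b→ v8, —c→ v7
  v7 = (c.0)\{a,b,c} | b.0 :: —b→ v9
  v8 = c.(c.0)\{a,b,c} | 0 :: —c→ v9
  v9 = (c.0)\{a,b,c} | 0 :: deadlocked
Bisimilarity quotient blocks:
  B0 = {u0, v0}
  B1 = {u2, u3, u9, v2, v3, v9}
  B2 = {u4, v4}
  B3 = {u6, v6}
  B4 = {u7, v7}
  B5 = {u8, v8}
  B6 = {u5, v5}
  B7 = {u1, v1}
u0 ∈ B0, v0 ∈ B0 → same block

YES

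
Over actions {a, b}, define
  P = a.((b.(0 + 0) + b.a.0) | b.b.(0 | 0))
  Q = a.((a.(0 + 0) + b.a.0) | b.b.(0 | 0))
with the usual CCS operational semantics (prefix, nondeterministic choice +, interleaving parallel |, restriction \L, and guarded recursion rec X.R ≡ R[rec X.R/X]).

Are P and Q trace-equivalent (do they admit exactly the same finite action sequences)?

trace-distinct — witness ⟨aa⟩

LTS(P): 13 reachable states
  p0 = a.((b.(0 + 0) + b.a.0) | b.b.(0 | 0)) ⊢ ··a··> p1
  p1 = (b.(0 + 0) + b.a.0) | b.b.(0 | 0) ⊢ ··b··> p2, ··b··> p3, ··b··> p4
  p2 = (0 + 0) | b.b.(0 | 0) ⊢ ··b··> p5
  p3 = (b.(0 + 0) + b.a.0) | b.(0 | 0) ⊢ ··b··> p5, ··b··> p6, ··b··> p7
  p4 = a.0 | b.b.(0 | 0) ⊢ ··a··> p8, ··b··> p7
  p5 = (0 + 0) | b.(0 | 0) ⊢ ··b··> p9
  p6 = (b.(0 + 0) + b.a.0) | (0 | 0) ⊢ ··b··> p10, ··b··> p9
  p7 = a.0 | b.(0 | 0) ⊢ ··a··> p11, ··b··> p10
  p8 = 0 | b.b.(0 | 0) ⊢ ··b··> p11
  p9 = (0 + 0) | (0 | 0) ⊢ ·
  p10 = a.0 | (0 | 0) ⊢ ··a··> p12
  p11 = 0 | b.(0 | 0) ⊢ ··b··> p12
  p12 = 0 | (0 | 0) ⊢ ·
LTS(Q): 13 reachable states
  q0 = a.((a.(0 + 0) + b.a.0) | b.b.(0 | 0)) ⊢ ··a··> q1
  q1 = (a.(0 + 0) + b.a.0) | b.b.(0 | 0) ⊢ ··a··> q2, ··b··> q3, ··b··> q4
  q2 = (0 + 0) | b.b.(0 | 0) ⊢ ··b··> q5
  q3 = (a.(0 + 0) + b.a.0) | b.(0 | 0) ⊢ ··a··> q5, ··b··> q6, ··b··> q7
  q4 = a.0 | b.b.(0 | 0) ⊢ ··a··> q8, ··b··> q7
  q5 = (0 + 0) | b.(0 | 0) ⊢ ··b··> q9
  q6 = (a.(0 + 0) + b.a.0) | (0 | 0) ⊢ ··a··> q9, ··b··> q10
  q7 = a.0 | b.(0 | 0) ⊢ ··a··> q11, ··b··> q10
  q8 = 0 | b.b.(0 | 0) ⊢ ··b··> q11
  q9 = (0 + 0) | (0 | 0) ⊢ ·
  q10 = a.0 | (0 | 0) ⊢ ··a··> q12
  q11 = 0 | b.(0 | 0) ⊢ ··b··> q12
  q12 = 0 | (0 | 0) ⊢ ·
Trace ⟨aa⟩ through Q, begin at {q0}:
  after a @ step 1: {q1}
  after a @ step 2: {q2}
  Q completes σ.
Trace ⟨aa⟩ through P, begin at {p0}:
  after a @ step 1: {p1}
  after a @ step 2: no successor for P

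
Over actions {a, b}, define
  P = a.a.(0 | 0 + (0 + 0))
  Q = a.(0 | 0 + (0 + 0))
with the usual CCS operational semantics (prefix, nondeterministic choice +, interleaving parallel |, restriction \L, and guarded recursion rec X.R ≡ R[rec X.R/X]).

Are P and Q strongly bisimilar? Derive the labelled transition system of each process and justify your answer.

P's transition system — 3 states:
  p0 = a.a.(0 | 0 + (0 + 0)) | —a→ p1
  p1 = a.(0 | 0 + (0 + 0)) | —a→ p2
  p2 = 0 | 0 + (0 + 0) | deadlocked
Q's transition system — 2 states:
  q0 = a.(0 | 0 + (0 + 0)) | —a→ q1
  q1 = 0 | 0 + (0 + 0) | deadlocked
Coarsest stable partition (strong bisimilarity classes):
  B0 = {p0}
  B1 = {p1, q0}
  B2 = {p2, q1}
p0 ∈ B0, q0 ∈ B1 → different blocks

not bisimilar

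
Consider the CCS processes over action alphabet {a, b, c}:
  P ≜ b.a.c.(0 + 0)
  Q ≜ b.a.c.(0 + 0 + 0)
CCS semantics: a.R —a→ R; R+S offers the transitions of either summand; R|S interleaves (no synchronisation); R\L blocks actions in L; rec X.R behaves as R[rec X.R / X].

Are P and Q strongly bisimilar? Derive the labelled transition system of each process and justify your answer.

bisimilar

Reachable graph of P (4 states):
  s0 = b.a.c.(0 + 0) ⊢ -b-> s1
  s1 = a.c.(0 + 0) ⊢ -a-> s2
  s2 = c.(0 + 0) ⊢ -c-> s3
  s3 = 0 + 0 ⊢ (no moves)
Reachable graph of Q (4 states):
  t0 = b.a.c.(0 + 0 + 0) ⊢ -b-> t1
  t1 = a.c.(0 + 0 + 0) ⊢ -a-> t2
  t2 = c.(0 + 0 + 0) ⊢ -c-> t3
  t3 = 0 + 0 + 0 ⊢ (no moves)
Partition-refinement fixed point:
  B0 = {s0, t0}
  B1 = {s1, t1}
  B2 = {s2, t2}
  B3 = {s3, t3}
s0 ∈ B0, t0 ∈ B0 → same block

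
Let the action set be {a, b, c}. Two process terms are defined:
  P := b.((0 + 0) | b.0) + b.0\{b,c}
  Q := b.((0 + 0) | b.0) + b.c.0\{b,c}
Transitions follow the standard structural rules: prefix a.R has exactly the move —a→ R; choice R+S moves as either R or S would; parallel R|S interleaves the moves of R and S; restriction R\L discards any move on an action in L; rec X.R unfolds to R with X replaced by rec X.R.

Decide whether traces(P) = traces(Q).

P's transition system — 4 states:
  u0 = b.((0 + 0) | b.0) + b.0\{b,c} | --b--▸ u1, --b--▸ u2
  u1 = (0 + 0) | b.0 | --b--▸ u3
  u2 = 0\{b,c} | ·
  u3 = (0 + 0) | 0 | ·
Q's transition system — 5 states:
  v0 = b.((0 + 0) | b.0) + b.c.0\{b,c} | --b--▸ v1, --b--▸ v2
  v1 = (0 + 0) | b.0 | --b--▸ v3
  v2 = c.0\{b,c} | --c--▸ v4
  v3 = (0 + 0) | 0 | ·
  v4 = 0\{b,c} | ·
Trace ⟨bc⟩ through Q, begin at {v0}:
  step 1 (b): {v1, v2}
  step 2 (c): {v4}
  Q completes σ.
Trace ⟨bc⟩ through P, begin at {u0}:
  step 1 (b): {u1, u2}
  step 2 (c): ∅ (P stuck)

traces(P) ≠ traces(Q) — witness ⟨bc⟩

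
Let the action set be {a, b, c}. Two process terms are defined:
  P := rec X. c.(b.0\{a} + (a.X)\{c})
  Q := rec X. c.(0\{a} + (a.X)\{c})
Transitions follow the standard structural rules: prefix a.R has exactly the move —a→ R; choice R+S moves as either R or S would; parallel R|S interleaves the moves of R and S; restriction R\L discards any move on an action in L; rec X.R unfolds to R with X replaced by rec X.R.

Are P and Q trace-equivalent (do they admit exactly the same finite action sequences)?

Reachable graph of P (4 states):
  s0 = rec X. c.(b.0\{a} + (a.X)\{c}) → ··c··> s1
  s1 = b.0\{a} + (a.(rec X. c.(b.0\{a} + (a.X)\{c})))\{c} → ··a··> s2, ··b··> s3
  s2 = (rec X. c.(b.0\{a} + (a.X)\{c}))\{c} → deadlocked
  s3 = 0\{a} → deadlocked
Reachable graph of Q (3 states):
  t0 = rec X. c.(0\{a} + (a.X)\{c}) → ··c··> t1
  t1 = 0\{a} + (a.(rec X. c.(0\{a} + (a.X)\{c})))\{c} → ··a··> t2
  t2 = (rec X. c.(0\{a} + (a.X)\{c}))\{c} → deadlocked
Run σ = ⟨cb⟩ on P: start {s0}
  step 1 (c): {s1}
  step 2 (b): {s3}
  — P admits the full trace.
Run σ = ⟨cb⟩ on Q: start {t0}
  step 1 (c): {t1}
  step 2 (b): no successor for Q

traces(P) ≠ traces(Q) — witness ⟨cb⟩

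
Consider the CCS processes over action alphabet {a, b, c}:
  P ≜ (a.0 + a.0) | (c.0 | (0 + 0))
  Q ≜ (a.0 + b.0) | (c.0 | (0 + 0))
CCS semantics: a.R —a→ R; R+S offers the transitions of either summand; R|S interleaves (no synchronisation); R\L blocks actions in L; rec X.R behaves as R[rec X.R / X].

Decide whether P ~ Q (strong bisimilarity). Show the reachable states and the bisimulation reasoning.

NO

Reachable graph of P (4 states):
  m0 = (a.0 + a.0) | (c.0 | (0 + 0)) has moves =a=> m1, =c=> m2
  m1 = 0 | (c.0 | (0 + 0)) has moves =c=> m3
  m2 = (a.0 + a.0) | (0 | (0 + 0)) has moves =a=> m3
  m3 = 0 | (0 | (0 + 0)) has moves (no moves)
Reachable graph of Q (4 states):
  n0 = (a.0 + b.0) | (c.0 | (0 + 0)) has moves =a=> n1, =b=> n1, =c=> n2
  n1 = 0 | (c.0 | (0 + 0)) has moves =c=> n3
  n2 = (a.0 + b.0) | (0 | (0 + 0)) has moves =a=> n3, =b=> n3
  n3 = 0 | (0 | (0 + 0)) has moves (no moves)
Coarsest stable partition (strong bisimilarity classes):
  B0 = {m0}
  B1 = {m1, n1}
  B2 = {m3, n3}
  B3 = {m2}
  B4 = {n0}
  B5 = {n2}
m0 ∈ B0, n0 ∈ B4 → different blocks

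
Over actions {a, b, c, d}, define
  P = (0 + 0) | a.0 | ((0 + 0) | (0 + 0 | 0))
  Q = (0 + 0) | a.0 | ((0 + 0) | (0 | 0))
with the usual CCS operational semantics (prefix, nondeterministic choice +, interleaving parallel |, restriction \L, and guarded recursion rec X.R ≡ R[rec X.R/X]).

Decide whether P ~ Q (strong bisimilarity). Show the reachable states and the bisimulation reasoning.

YES

Reachable graph of P (2 states):
  s0 = (0 + 0) | a.0 | ((0 + 0) | (0 + 0 | 0)) ⊢ --a--▸ s1
  s1 = (0 + 0) | 0 | ((0 + 0) | (0 + 0 | 0)) ⊢ stopped
Reachable graph of Q (2 states):
  t0 = (0 + 0) | a.0 | ((0 + 0) | (0 | 0)) ⊢ --a--▸ t1
  t1 = (0 + 0) | 0 | ((0 + 0) | (0 | 0)) ⊢ stopped
Partition-refinement fixed point:
  B0 = {s0, t0}
  B1 = {s1, t1}
s0 ∈ B0, t0 ∈ B0 → same block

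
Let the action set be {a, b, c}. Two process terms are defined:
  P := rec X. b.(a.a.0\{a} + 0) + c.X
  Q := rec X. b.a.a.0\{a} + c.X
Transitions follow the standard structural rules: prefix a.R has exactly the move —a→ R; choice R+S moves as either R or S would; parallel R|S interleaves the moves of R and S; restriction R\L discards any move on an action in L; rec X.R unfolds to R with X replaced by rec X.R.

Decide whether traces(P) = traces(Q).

trace-equivalent

Reachable graph of P (4 states):
  s0 = rec X. b.(a.a.0\{a} + 0) + c.X | =b=> s1, =c=> s0
  s1 = a.a.0\{a} + 0 | =a=> s2
  s2 = a.0\{a} | =a=> s3
  s3 = 0\{a} | ∅
Reachable graph of Q (4 states):
  t0 = rec X. b.a.a.0\{a} + c.X | =b=> t1, =c=> t0
  t1 = a.a.0\{a} | =a=> t2
  t2 = a.0\{a} | =a=> t3
  t3 = 0\{a} | ∅
Partition-refinement fixed point:
  B0 = {s0, t0}
  B1 = {s1, t1}
  B2 = {s2, t2}
  B3 = {s3, t3}
s0 ∈ B0, t0 ∈ B0 → same block
Bisimilar ⇒ trace-equivalent.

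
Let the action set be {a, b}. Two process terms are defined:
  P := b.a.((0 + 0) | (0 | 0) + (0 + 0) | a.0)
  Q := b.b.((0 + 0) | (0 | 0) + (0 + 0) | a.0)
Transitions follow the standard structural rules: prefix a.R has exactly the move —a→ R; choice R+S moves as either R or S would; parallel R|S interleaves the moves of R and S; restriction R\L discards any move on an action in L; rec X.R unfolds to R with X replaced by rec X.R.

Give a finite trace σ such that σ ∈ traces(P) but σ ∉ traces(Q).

ba

Reachable graph of P (4 states):
  p0 = b.a.((0 + 0) | (0 | 0) + (0 + 0) | a.0) has moves -b-> p1
  p1 = a.((0 + 0) | (0 | 0) + (0 + 0) | a.0) has moves -a-> p2
  p2 = (0 + 0) | (0 | 0) + (0 + 0) | a.0 has moves -a-> p3
  p3 = (0 + 0) | 0 has moves ∅
Reachable graph of Q (4 states):
  q0 = b.b.((0 + 0) | (0 | 0) + (0 + 0) | a.0) has moves -b-> q1
  q1 = b.((0 + 0) | (0 | 0) + (0 + 0) | a.0) has moves -b-> q2
  q2 = (0 + 0) | (0 | 0) + (0 + 0) | a.0 has moves -a-> q3
  q3 = (0 + 0) | 0 has moves ∅
Trace ⟨ba⟩ through P, begin at {p0}:
  after b @ step 1: {p1}
  after a @ step 2: {p2}
  ✓ P
Trace ⟨ba⟩ through Q, begin at {q0}:
  after b @ step 1: {q1}
  after a @ step 2: no successor for Q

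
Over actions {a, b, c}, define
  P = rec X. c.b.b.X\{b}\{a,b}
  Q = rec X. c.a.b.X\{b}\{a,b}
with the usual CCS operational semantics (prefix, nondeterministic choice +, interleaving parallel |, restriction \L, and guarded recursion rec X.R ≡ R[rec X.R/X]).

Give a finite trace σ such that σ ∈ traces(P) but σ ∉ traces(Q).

cb

P's transition system — 5 states:
  m0 = rec X. c.b.b.X\{b}\{a,b} | --c--▸ m1
  m1 = b.b.(rec X. c.b.b.X\{b}\{a,b})\{b}\{a,b} | --b--▸ m2
  m2 = b.(rec X. c.b.b.X\{b}\{a,b})\{b}\{a,b} | --b--▸ m3
  m3 = (rec X. c.b.b.X\{b}\{a,b})\{b}\{a,b} | --c--▸ m4
  m4 = (b.b.(rec X. c.b.b.X\{b}\{a,b})\{b}\{a,b})\{b}\{a,b} | stopped
Q's transition system — 5 states:
  n0 = rec X. c.a.b.X\{b}\{a,b} | --c--▸ n1
  n1 = a.b.(rec X. c.a.b.X\{b}\{a,b})\{b}\{a,b} | --a--▸ n2
  n2 = b.(rec X. c.a.b.X\{b}\{a,b})\{b}\{a,b} | --b--▸ n3
  n3 = (rec X. c.a.b.X\{b}\{a,b})\{b}\{a,b} | --c--▸ n4
  n4 = (a.b.(rec X. c.a.b.X\{b}\{a,b})\{b}\{a,b})\{b}\{a,b} | stopped
Executing cb from P (initial set {m0}):
  after c @ step 1: {m1}
  after b @ step 2: {m2}
  P completes σ.
Executing cb from Q (initial set {n0}):
  after c @ step 1: {n1}
  after b @ step 2: no successor for Q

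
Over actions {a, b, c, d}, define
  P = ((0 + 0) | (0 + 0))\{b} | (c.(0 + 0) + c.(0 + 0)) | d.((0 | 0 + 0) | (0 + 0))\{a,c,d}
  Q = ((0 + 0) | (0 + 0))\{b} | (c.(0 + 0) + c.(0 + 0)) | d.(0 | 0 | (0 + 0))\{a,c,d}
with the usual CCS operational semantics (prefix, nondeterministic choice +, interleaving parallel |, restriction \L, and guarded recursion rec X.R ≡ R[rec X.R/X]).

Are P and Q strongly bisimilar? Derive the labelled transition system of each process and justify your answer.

bisimilar

LTS(P): 4 reachable states
  u0 = ((0 + 0) | (0 + 0))\{b} | (c.(0 + 0) + c.(0 + 0)) | d.((0 | 0 + 0) | (0 + 0))\{a,c,d} → -c-> u1, -d-> u2
  u1 = ((0 + 0) | (0 + 0))\{b} | (0 + 0) | d.((0 | 0 + 0) | (0 + 0))\{a,c,d} → -d-> u3
  u2 = ((0 + 0) | (0 + 0))\{b} | (c.(0 + 0) + c.(0 + 0)) | ((0 | 0 + 0) | (0 + 0))\{a,c,d} → -c-> u3
  u3 = ((0 + 0) | (0 + 0))\{b} | (0 + 0) | ((0 | 0 + 0) | (0 + 0))\{a,c,d} → ∅
LTS(Q): 4 reachable states
  v0 = ((0 + 0) | (0 + 0))\{b} | (c.(0 + 0) + c.(0 + 0)) | d.(0 | 0 | (0 + 0))\{a,c,d} → -c-> v1, -d-> v2
  v1 = ((0 + 0) | (0 + 0))\{b} | (0 + 0) | d.(0 | 0 | (0 + 0))\{a,c,d} → -d-> v3
  v2 = ((0 + 0) | (0 + 0))\{b} | (c.(0 + 0) + c.(0 + 0)) | (0 | 0 | (0 + 0))\{a,c,d} → -c-> v3
  v3 = ((0 + 0) | (0 + 0))\{b} | (0 + 0) | (0 | 0 | (0 + 0))\{a,c,d} → ∅
Coarsest stable partition (strong bisimilarity classes):
  B0 = {u0, v0}
  B1 = {u1, v1}
  B2 = {u3, v3}
  B3 = {u2, v2}
u0 ∈ B0, v0 ∈ B0 → same block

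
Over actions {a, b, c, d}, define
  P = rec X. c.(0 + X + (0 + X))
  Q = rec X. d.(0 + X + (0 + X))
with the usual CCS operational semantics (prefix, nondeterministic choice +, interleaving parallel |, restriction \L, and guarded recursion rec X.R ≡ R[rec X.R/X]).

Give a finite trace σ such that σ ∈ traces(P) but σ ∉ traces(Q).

LTS(P): 2 reachable states
  m0 = rec X. c.(0 + X + (0 + X)) ⊢ —c→ m1
  m1 = 0 + (rec X. c.(0 + X + (0 + X))) + (0 + (rec X. c.(0 + X + (0 + X)))) ⊢ —c→ m1
LTS(Q): 2 reachable states
  n0 = rec X. d.(0 + X + (0 + X)) ⊢ —d→ n1
  n1 = 0 + (rec X. d.(0 + X + (0 + X))) + (0 + (rec X. d.(0 + X + (0 + X)))) ⊢ —d→ n1
Trace ⟨c⟩ through P, begin at {m0}:
  step 1 (c): {m1}
  — P admits the full trace.
Trace ⟨c⟩ through Q, begin at {n0}:
  step 1 (c): no successor for Q

c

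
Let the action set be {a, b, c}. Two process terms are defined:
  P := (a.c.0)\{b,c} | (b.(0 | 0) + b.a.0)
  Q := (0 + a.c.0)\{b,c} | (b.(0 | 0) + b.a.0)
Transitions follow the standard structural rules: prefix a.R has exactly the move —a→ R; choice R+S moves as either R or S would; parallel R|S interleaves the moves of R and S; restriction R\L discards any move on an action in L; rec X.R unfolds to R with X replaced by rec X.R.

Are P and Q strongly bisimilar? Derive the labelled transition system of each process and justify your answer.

Reachable graph of P (8 states):
  p0 = (a.c.0)\{b,c} | (b.(0 | 0) + b.a.0) → —a→ p1, —b→ p2, —b→ p3
  p1 = (c.0)\{b,c} | (b.(0 | 0) + b.a.0) → —b→ p4, —b→ p5
  p2 = (a.c.0)\{b,c} | (0 | 0) → —a→ p4
  p3 = (a.c.0)\{b,c} | a.0 → —a→ p5, —a→ p6
  p4 = (c.0)\{b,c} | (0 | 0) → ∅
  p5 = (c.0)\{b,c} | a.0 → —a→ p7
  p6 = (a.c.0)\{b,c} | 0 → —a→ p7
  p7 = (c.0)\{b,c} | 0 → ∅
Reachable graph of Q (8 states):
  q0 = (0 + a.c.0)\{b,c} | (b.(0 | 0) + b.a.0) → —a→ q1, —b→ q2, —b→ q3
  q1 = (c.0)\{b,c} | (b.(0 | 0) + b.a.0) → —b→ q4, —b→ q5
  q2 = (0 + a.c.0)\{b,c} | (0 | 0) → —a→ q4
  q3 = (0 + a.c.0)\{b,c} | a.0 → —a→ q5, —a→ q6
  q4 = (c.0)\{b,c} | (0 | 0) → ∅
  q5 = (c.0)\{b,c} | a.0 → —a→ q7
  q6 = (0 + a.c.0)\{b,c} | 0 → —a→ q7
  q7 = (c.0)\{b,c} | 0 → ∅
Partition-refinement fixed point:
  B0 = {p0, q0}
  B1 = {p1, q1}
  B2 = {p4, p7, q4, q7}
  B3 = {p2, p5, p6, q2, q5, q6}
  B4 = {p3, q3}
p0 ∈ B0, q0 ∈ B0 → same block

P ~ Q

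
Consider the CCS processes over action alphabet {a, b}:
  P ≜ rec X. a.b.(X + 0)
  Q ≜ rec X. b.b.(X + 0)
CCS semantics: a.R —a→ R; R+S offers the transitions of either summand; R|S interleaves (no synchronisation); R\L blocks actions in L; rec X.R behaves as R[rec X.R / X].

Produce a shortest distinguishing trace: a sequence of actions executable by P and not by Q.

Reachable graph of P (3 states):
  u0 = rec X. a.b.(X + 0) → -a-> u1
  u1 = b.((rec X. a.b.(X + 0)) + 0) → -b-> u2
  u2 = (rec X. a.b.(X + 0)) + 0 → -a-> u1
Reachable graph of Q (3 states):
  v0 = rec X. b.b.(X + 0) → -b-> v1
  v1 = b.((rec X. b.b.(X + 0)) + 0) → -b-> v2
  v2 = (rec X. b.b.(X + 0)) + 0 → -b-> v1
Executing a from P (initial set {u0}):
  step 1 (a): {u1}
  — P admits the full trace.
Executing a from Q (initial set {v0}):
  step 1 (a): no successor for Q

a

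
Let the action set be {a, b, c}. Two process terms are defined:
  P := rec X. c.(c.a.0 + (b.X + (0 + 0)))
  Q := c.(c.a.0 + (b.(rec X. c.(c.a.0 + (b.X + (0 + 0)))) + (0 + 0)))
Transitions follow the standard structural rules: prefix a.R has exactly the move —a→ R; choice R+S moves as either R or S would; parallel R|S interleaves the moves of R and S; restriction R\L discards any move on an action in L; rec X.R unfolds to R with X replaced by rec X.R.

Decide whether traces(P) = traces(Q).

trace-equivalent

Reachable graph of P (4 states):
  s0 = rec X. c.(c.a.0 + (b.X + (0 + 0))) :: —c→ s1
  s1 = c.a.0 + (b.(rec X. c.(c.a.0 + (b.X + (0 + 0)))) + (0 + 0)) :: —b→ s0, —c→ s2
  s2 = a.0 :: —a→ s3
  s3 = 0 :: (no moves)
Reachable graph of Q (5 states):
  t0 = c.(c.a.0 + (b.(rec X. c.(c.a.0 + (b.X + (0 + 0)))) + (0 + 0))) :: —c→ t1
  t1 = c.a.0 + (b.(rec X. c.(c.a.0 + (b.X + (0 + 0)))) + (0 + 0)) :: —b→ t2, —c→ t3
  t2 = rec X. c.(c.a.0 + (b.X + (0 + 0))) :: —c→ t1
  t3 = a.0 :: —a→ t4
  t4 = 0 :: (no moves)
Bisimilarity quotient blocks:
  B0 = {s0, t0, t2}
  B1 = {s1, t1}
  B2 = {s2, t3}
  B3 = {s3, t4}
s0 ∈ B0, t0 ∈ B0 → same block
Bisimilar ⇒ trace-equivalent.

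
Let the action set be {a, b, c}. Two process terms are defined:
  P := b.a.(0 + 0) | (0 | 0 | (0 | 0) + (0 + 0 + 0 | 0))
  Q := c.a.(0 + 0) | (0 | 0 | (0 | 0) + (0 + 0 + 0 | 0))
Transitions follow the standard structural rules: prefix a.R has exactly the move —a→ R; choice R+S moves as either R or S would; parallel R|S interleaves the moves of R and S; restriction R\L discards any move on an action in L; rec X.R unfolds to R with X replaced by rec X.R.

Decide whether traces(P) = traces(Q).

P's transition system — 3 states:
  p0 = b.a.(0 + 0) | (0 | 0 | (0 | 0) + (0 + 0 + 0 | 0)) has moves -b-> p1
  p1 = a.(0 + 0) | (0 | 0 | (0 | 0) + (0 + 0 + 0 | 0)) has moves -a-> p2
  p2 = (0 + 0) | (0 | 0 | (0 | 0) + (0 + 0 + 0 | 0)) has moves ∅
Q's transition system — 3 states:
  q0 = c.a.(0 + 0) | (0 | 0 | (0 | 0) + (0 + 0 + 0 | 0)) has moves -c-> q1
  q1 = a.(0 + 0) | (0 | 0 | (0 | 0) + (0 + 0 + 0 | 0)) has moves -a-> q2
  q2 = (0 + 0) | (0 | 0 | (0 | 0) + (0 + 0 + 0 | 0)) has moves ∅
Trace ⟨b⟩ through P, begin at {p0}:
  step 1 (b): {p1}
  P completes σ.
Trace ⟨b⟩ through Q, begin at {q0}:
  step 1 (b): ∅ (Q stuck)

NO — witness ⟨b⟩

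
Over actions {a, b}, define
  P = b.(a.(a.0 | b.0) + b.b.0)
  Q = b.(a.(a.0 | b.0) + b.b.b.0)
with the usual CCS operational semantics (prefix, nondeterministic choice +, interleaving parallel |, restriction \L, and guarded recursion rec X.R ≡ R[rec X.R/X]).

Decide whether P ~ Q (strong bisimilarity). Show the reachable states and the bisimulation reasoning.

P ≁ Q

LTS(P): 8 reachable states
  p0 = b.(a.(a.0 | b.0) + b.b.0) :: ··b··> p1
  p1 = a.(a.0 | b.0) + b.b.0 :: ··a··> p2, ··b··> p3
  p2 = a.0 | b.0 :: ··a··> p4, ··b··> p5
  p3 = b.0 :: ··b··> p6
  p4 = 0 | b.0 :: ··b··> p7
  p5 = a.0 | 0 :: ··a··> p7
  p6 = 0 :: ·
  p7 = 0 | 0 :: ·
LTS(Q): 9 reachable states
  q0 = b.(a.(a.0 | b.0) + b.b.b.0) :: ··b··> q1
  q1 = a.(a.0 | b.0) + b.b.b.0 :: ··a··> q2, ··b··> q3
  q2 = a.0 | b.0 :: ··a··> q4, ··b··> q5
  q3 = b.b.0 :: ··b··> q6
  q4 = 0 | b.0 :: ··b··> q7
  q5 = a.0 | 0 :: ··a··> q7
  q6 = b.0 :: ··b··> q8
  q7 = 0 | 0 :: ·
  q8 = 0 :: ·
Bisimilarity quotient blocks:
  B0 = {p0}
  B1 = {p1}
  B2 = {p2, q2}
  B3 = {p3, p4, q4, q6}
  B4 = {p6, p7, q7, q8}
  B5 = {p5, q5}
  B6 = {q0}
  B7 = {q1}
  B8 = {q3}
p0 ∈ B0, q0 ∈ B6 → different blocks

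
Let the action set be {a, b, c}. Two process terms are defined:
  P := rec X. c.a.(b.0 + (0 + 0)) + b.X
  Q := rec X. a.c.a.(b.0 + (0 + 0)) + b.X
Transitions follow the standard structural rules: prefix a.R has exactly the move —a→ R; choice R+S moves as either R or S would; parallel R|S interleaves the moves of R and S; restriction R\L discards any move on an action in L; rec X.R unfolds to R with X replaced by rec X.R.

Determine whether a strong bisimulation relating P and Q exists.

LTS(P): 4 reachable states
  m0 = rec X. c.a.(b.0 + (0 + 0)) + b.X → =b=> m0, =c=> m1
  m1 = a.(b.0 + (0 + 0)) → =a=> m2
  m2 = b.0 + (0 + 0) → =b=> m3
  m3 = 0 → stopped
LTS(Q): 5 reachable states
  n0 = rec X. a.c.a.(b.0 + (0 + 0)) + b.X → =a=> n1, =b=> n0
  n1 = c.a.(b.0 + (0 + 0)) → =c=> n2
  n2 = a.(b.0 + (0 + 0)) → =a=> n3
  n3 = b.0 + (0 + 0) → =b=> n4
  n4 = 0 → stopped
Bisimilarity quotient blocks:
  B0 = {m0}
  B1 = {m1, n2}
  B2 = {m2, n3}
  B3 = {m3, n4}
  B4 = {n0}
  B5 = {n1}
m0 ∈ B0, n0 ∈ B4 → different blocks

not bisimilar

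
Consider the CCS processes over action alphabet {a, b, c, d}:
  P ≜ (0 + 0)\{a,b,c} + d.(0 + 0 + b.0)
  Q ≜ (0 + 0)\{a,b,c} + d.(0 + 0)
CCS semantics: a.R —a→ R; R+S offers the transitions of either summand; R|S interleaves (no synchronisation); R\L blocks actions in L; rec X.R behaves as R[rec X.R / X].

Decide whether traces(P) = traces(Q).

LTS(P): 3 reachable states
  p0 = (0 + 0)\{a,b,c} + d.(0 + 0 + b.0) → ··d··> p1
  p1 = 0 + 0 + b.0 → ··b··> p2
  p2 = 0 → stopped
LTS(Q): 2 reachable states
  q0 = (0 + 0)\{a,b,c} + d.(0 + 0) → ··d··> q1
  q1 = 0 + 0 → stopped
Trace ⟨db⟩ through P, begin at {p0}:
  after d @ step 1: {p1}
  after b @ step 2: {p2}
  P completes σ.
Trace ⟨db⟩ through Q, begin at {q0}:
  after d @ step 1: {q1}
  after b @ step 2: no successor for Q

traces(P) ≠ traces(Q) — witness ⟨db⟩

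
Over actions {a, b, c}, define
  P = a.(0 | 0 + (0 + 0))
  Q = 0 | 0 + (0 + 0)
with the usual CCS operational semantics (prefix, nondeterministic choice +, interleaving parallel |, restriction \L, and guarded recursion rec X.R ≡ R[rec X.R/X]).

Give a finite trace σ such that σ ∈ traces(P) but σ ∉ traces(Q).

Reachable graph of P (2 states):
  u0 = a.(0 | 0 + (0 + 0)) | —a→ u1
  u1 = 0 | 0 + (0 + 0) | stopped
Reachable graph of Q (1 states):
  v0 = 0 | 0 + (0 + 0) | stopped
Run σ = ⟨a⟩ on P: start {u0}
  step 1 (a): {u1}
  ✓ P
Run σ = ⟨a⟩ on Q: start {v0}
  step 1 (a): no successor for Q

a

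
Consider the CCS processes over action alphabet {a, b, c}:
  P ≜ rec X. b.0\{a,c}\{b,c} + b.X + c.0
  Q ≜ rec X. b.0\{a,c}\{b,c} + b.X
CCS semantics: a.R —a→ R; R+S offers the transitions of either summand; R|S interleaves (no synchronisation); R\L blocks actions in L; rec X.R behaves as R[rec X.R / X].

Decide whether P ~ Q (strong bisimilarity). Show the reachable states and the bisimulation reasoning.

P's transition system — 3 states:
  m0 = rec X. b.0\{a,c}\{b,c} + b.X + c.0 :: =b=> m0, =b=> m1, =c=> m2
  m1 = 0\{a,c}\{b,c} :: (no moves)
  m2 = 0 :: (no moves)
Q's transition system — 2 states:
  n0 = rec X. b.0\{a,c}\{b,c} + b.X :: =b=> n0, =b=> n1
  n1 = 0\{a,c}\{b,c} :: (no moves)
Coarsest stable partition (strong bisimilarity classes):
  B0 = {m0}
  B1 = {m1, m2, n1}
  B2 = {n0}
m0 ∈ B0, n0 ∈ B2 → different blocks

not bisimilar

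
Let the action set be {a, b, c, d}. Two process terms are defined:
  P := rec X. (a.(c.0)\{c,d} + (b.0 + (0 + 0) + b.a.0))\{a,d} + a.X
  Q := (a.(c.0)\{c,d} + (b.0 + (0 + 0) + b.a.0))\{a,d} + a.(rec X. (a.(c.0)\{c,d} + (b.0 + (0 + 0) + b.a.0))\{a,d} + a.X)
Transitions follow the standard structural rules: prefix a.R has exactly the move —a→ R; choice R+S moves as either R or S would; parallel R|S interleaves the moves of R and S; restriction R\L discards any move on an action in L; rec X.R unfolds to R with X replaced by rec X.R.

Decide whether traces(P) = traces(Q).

YES

P's transition system — 3 states:
  p0 = rec X. (a.(c.0)\{c,d} + (b.0 + (0 + 0) + b.a.0))\{a,d} + a.X | --a--▸ p0, --b--▸ p1, --b--▸ p2
  p1 = (a.0)\{a,d} | stopped
  p2 = 0\{a,d} | stopped
Q's transition system — 4 states:
  q0 = (a.(c.0)\{c,d} + (b.0 + (0 + 0) + b.a.0))\{a,d} + a.(rec X. (a.(c.0)\{c,d} + (b.0 + (0 + 0) + b.a.0))\{a,d} + a.X) | --a--▸ q1, --b--▸ q2, --b--▸ q3
  q1 = rec X. (a.(c.0)\{c,d} + (b.0 + (0 + 0) + b.a.0))\{a,d} + a.X | --a--▸ q1, --b--▸ q2, --b--▸ q3
  q2 = (a.0)\{a,d} | stopped
  q3 = 0\{a,d} | stopped
Partition-refinement fixed point:
  B0 = {p0, q0, q1}
  B1 = {p1, p2, q2, q3}
p0 ∈ B0, q0 ∈ B0 → same block
Bisimilar ⇒ trace-equivalent.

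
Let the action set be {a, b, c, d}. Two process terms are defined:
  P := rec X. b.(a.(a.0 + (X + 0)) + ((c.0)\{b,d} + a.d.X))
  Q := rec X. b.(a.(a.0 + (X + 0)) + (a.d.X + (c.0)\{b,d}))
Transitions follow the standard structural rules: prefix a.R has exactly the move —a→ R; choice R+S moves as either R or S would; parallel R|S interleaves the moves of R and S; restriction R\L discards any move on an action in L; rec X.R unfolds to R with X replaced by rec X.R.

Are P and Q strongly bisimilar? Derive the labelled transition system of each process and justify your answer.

LTS(P): 6 reachable states
  u0 = rec X. b.(a.(a.0 + (X + 0)) + ((c.0)\{b,d} + a.d.X)) → -b-> u1
  u1 = a.(a.0 + ((rec X. b.(a.(a.0 + (X + 0)) + ((c.0)\{b,d} + a.d.X))) + 0)) + ((c.0)\{b,d} + a.d.(rec X. b.(a.(a.0 + (X + 0)) + ((c.0)\{b,d} + a.d.X)))) → -a-> u2, -a-> u3, -c-> u4
  u2 = a.0 + ((rec X. b.(a.(a.0 + (X + 0)) + ((c.0)\{b,d} + a.d.X))) + 0) → -a-> u5, -b-> u1
  u3 = d.(rec X. b.(a.(a.0 + (X + 0)) + ((c.0)\{b,d} + a.d.X))) → -d-> u0
  u4 = 0\{b,d} → ·
  u5 = 0 → ·
LTS(Q): 6 reachable states
  v0 = rec X. b.(a.(a.0 + (X + 0)) + (a.d.X + (c.0)\{b,d})) → -b-> v1
  v1 = a.(a.0 + ((rec X. b.(a.(a.0 + (X + 0)) + (a.d.X + (c.0)\{b,d}))) + 0)) + (a.d.(rec X. b.(a.(a.0 + (X + 0)) + (a.d.X + (c.0)\{b,d}))) + (c.0)\{b,d}) → -a-> v2, -a-> v3, -c-> v4
  v2 = a.0 + ((rec X. b.(a.(a.0 + (X + 0)) + (a.d.X + (c.0)\{b,d}))) + 0) → -a-> v5, -b-> v1
  v3 = d.(rec X. b.(a.(a.0 + (X + 0)) + (a.d.X + (c.0)\{b,d}))) → -d-> v0
  v4 = 0\{b,d} → ·
  v5 = 0 → ·
Bisimilarity quotient blocks:
  B0 = {u0, v0}
  B1 = {u1, v1}
  B2 = {u4, u5, v4, v5}
  B3 = {u3, v3}
  B4 = {u2, v2}
u0 ∈ B0, v0 ∈ B0 → same block

P ~ Q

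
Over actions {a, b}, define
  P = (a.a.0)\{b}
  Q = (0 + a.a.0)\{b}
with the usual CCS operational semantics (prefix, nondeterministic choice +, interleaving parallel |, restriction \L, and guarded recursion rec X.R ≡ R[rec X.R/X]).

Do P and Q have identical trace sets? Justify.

traces(P) = traces(Q)

Reachable graph of P (3 states):
  m0 = (a.a.0)\{b} → =a=> m1
  m1 = (a.0)\{b} → =a=> m2
  m2 = 0\{b} → stopped
Reachable graph of Q (3 states):
  n0 = (0 + a.a.0)\{b} → =a=> n1
  n1 = (a.0)\{b} → =a=> n2
  n2 = 0\{b} → stopped
Partition-refinement fixed point:
  B0 = {m0, n0}
  B1 = {m1, n1}
  B2 = {m2, n2}
m0 ∈ B0, n0 ∈ B0 → same block
Bisimilar ⇒ trace-equivalent.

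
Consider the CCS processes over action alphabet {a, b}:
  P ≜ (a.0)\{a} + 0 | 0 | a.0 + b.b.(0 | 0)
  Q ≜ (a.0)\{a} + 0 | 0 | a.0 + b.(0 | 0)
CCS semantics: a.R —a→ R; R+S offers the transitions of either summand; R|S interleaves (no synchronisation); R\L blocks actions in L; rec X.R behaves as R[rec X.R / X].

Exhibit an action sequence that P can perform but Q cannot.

bb

Reachable graph of P (4 states):
  s0 = (a.0)\{a} + 0 | 0 | a.0 + b.b.(0 | 0) → —a→ s1, —b→ s2
  s1 = 0 | 0 | 0 → ·
  s2 = b.(0 | 0) → —b→ s3
  s3 = 0 | 0 → ·
Reachable graph of Q (3 states):
  t0 = (a.0)\{a} + 0 | 0 | a.0 + b.(0 | 0) → —a→ t1, —b→ t2
  t1 = 0 | 0 | 0 → ·
  t2 = 0 | 0 → ·
Run σ = ⟨bb⟩ on P: start {s0}
  [1] b ⇒ {s2}
  [2] b ⇒ {s3}
  ✓ P
Run σ = ⟨bb⟩ on Q: start {t0}
  [1] b ⇒ {t2}
  [2] b ⇒ no successor for Q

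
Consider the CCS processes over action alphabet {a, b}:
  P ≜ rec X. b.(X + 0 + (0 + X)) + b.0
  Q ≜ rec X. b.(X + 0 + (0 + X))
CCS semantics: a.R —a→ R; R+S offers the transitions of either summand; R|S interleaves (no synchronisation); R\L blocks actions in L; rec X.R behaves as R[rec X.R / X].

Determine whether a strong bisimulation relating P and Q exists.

NO

Reachable graph of P (3 states):
  m0 = rec X. b.(X + 0 + (0 + X)) + b.0 → =b=> m1, =b=> m2
  m1 = (rec X. b.(X + 0 + (0 + X)) + b.0) + 0 + (0 + (rec X. b.(X + 0 + (0 + X)) + b.0)) → =b=> m1, =b=> m2
  m2 = 0 → ·
Reachable graph of Q (2 states):
  n0 = rec X. b.(X + 0 + (0 + X)) → =b=> n1
  n1 = (rec X. b.(X + 0 + (0 + X))) + 0 + (0 + (rec X. b.(X + 0 + (0 + X)))) → =b=> n1
Partition-refinement fixed point:
  B0 = {m0, m1}
  B1 = {m2}
  B2 = {n0, n1}
m0 ∈ B0, n0 ∈ B2 → different blocks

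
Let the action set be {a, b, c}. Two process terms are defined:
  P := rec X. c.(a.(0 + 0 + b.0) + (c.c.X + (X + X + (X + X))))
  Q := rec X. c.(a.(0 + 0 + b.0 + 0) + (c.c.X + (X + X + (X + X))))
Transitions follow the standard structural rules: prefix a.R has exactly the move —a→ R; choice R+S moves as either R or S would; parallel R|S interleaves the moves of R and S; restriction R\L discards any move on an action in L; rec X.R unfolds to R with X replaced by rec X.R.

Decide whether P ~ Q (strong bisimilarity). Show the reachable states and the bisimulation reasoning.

LTS(P): 5 reachable states
  u0 = rec X. c.(a.(0 + 0 + b.0) + (c.c.X + (X + X + (X + X)))) | —c→ u1
  u1 = a.(0 + 0 + b.0) + (c.c.(rec X. c.(a.(0 + 0 + b.0) + (c.c.X + (X + X + (X + X))))) + ((rec X. c.(a.(0 + 0 + b.0) + (c.c.X + (X + X + (X + X))))) + (rec X. c.(a.(0 + 0 + b.0) + (c.c.X + (X + X + (X + X))))) + ((rec X. c.(a.(0 + 0 + b.0) + (c.c.X + (X + X + (X + X))))) + (rec X. c.(a.(0 + 0 + b.0) + (c.c.X + (X + X + (X + X)))))))) | —a→ u2, —c→ u1, —c→ u3
  u2 = 0 + 0 + b.0 | —b→ u4
  u3 = c.(rec X. c.(a.(0 + 0 + b.0) + (c.c.X + (X + X + (X + X))))) | —c→ u0
  u4 = 0 | stopped
LTS(Q): 5 reachable states
  v0 = rec X. c.(a.(0 + 0 + b.0 + 0) + (c.c.X + (X + X + (X + X)))) | —c→ v1
  v1 = a.(0 + 0 + b.0 + 0) + (c.c.(rec X. c.(a.(0 + 0 + b.0 + 0) + (c.c.X + (X + X + (X + X))))) + ((rec X. c.(a.(0 + 0 + b.0 + 0) + (c.c.X + (X + X + (X + X))))) + (rec X. c.(a.(0 + 0 + b.0 + 0) + (c.c.X + (X + X + (X + X))))) + ((rec X. c.(a.(0 + 0 + b.0 + 0) + (c.c.X + (X + X + (X + X))))) + (rec X. c.(a.(0 + 0 + b.0 + 0) + (c.c.X + (X + X + (X + X)))))))) | —a→ v2, —c→ v1, —c→ v3
  v2 = 0 + 0 + b.0 + 0 | —b→ v4
  v3 = c.(rec X. c.(a.(0 + 0 + b.0 + 0) + (c.c.X + (X + X + (X + X))))) | —c→ v0
  v4 = 0 | stopped
Partition-refinement fixed point:
  B0 = {u0, v0}
  B1 = {u1, v1}
  B2 = {u2, v2}
  B3 = {u4, v4}
  B4 = {u3, v3}
u0 ∈ B0, v0 ∈ B0 → same block

P ~ Q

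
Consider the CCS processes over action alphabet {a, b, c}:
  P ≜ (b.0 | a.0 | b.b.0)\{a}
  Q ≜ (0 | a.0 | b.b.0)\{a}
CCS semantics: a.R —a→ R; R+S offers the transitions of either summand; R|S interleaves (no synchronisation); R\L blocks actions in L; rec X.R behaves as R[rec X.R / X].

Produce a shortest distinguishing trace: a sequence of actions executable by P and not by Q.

LTS(P): 6 reachable states
  u0 = (b.0 | a.0 | b.b.0)\{a} | =b=> u1, =b=> u2
  u1 = (0 | a.0 | b.b.0)\{a} | =b=> u3
  u2 = (b.0 | a.0 | b.0)\{a} | =b=> u3, =b=> u4
  u3 = (0 | a.0 | b.0)\{a} | =b=> u5
  u4 = (b.0 | a.0 | 0)\{a} | =b=> u5
  u5 = (0 | a.0 | 0)\{a} | ·
LTS(Q): 3 reachable states
  v0 = (0 | a.0 | b.b.0)\{a} | =b=> v1
  v1 = (0 | a.0 | b.0)\{a} | =b=> v2
  v2 = (0 | a.0 | 0)\{a} | ·
Trace ⟨bbb⟩ through P, begin at {u0}:
  step 1 (b): {u1, u2}
  step 2 (b): {u3, u4}
  step 3 (b): {u5}
  P completes σ.
Trace ⟨bbb⟩ through Q, begin at {v0}:
  step 1 (b): {v1}
  step 2 (b): {v2}
  step 3 (b): no successor for Q

bbb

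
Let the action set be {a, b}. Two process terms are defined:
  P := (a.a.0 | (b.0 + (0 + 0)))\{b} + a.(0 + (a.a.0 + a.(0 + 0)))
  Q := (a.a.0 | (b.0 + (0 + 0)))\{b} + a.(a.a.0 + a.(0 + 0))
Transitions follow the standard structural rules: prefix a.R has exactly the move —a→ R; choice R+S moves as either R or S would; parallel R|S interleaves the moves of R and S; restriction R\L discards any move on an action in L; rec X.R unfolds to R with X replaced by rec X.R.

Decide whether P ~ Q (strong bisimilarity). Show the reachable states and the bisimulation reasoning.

bisimilar

Reachable graph of P (7 states):
  u0 = (a.a.0 | (b.0 + (0 + 0)))\{b} + a.(0 + (a.a.0 + a.(0 + 0))) → ··a··> u1, ··a··> u2
  u1 = (a.0 | (b.0 + (0 + 0)))\{b} → ··a··> u3
  u2 = 0 + (a.a.0 + a.(0 + 0)) → ··a··> u4, ··a··> u5
  u3 = (0 | (b.0 + (0 + 0)))\{b} → ·
  u4 = 0 + 0 → ·
  u5 = a.0 → ··a··> u6
  u6 = 0 → ·
Reachable graph of Q (7 states):
  v0 = (a.a.0 | (b.0 + (0 + 0)))\{b} + a.(a.a.0 + a.(0 + 0)) → ··a··> v1, ··a··> v2
  v1 = (a.0 | (b.0 + (0 + 0)))\{b} → ··a··> v3
  v2 = a.a.0 + a.(0 + 0) → ··a··> v4, ··a··> v5
  v3 = (0 | (b.0 + (0 + 0)))\{b} → ·
  v4 = 0 + 0 → ·
  v5 = a.0 → ··a··> v6
  v6 = 0 → ·
Partition-refinement fixed point:
  B0 = {u0, v0}
  B1 = {u2, v2}
  B2 = {u3, u4, u6, v3, v4, v6}
  B3 = {u1, u5, v1, v5}
u0 ∈ B0, v0 ∈ B0 → same block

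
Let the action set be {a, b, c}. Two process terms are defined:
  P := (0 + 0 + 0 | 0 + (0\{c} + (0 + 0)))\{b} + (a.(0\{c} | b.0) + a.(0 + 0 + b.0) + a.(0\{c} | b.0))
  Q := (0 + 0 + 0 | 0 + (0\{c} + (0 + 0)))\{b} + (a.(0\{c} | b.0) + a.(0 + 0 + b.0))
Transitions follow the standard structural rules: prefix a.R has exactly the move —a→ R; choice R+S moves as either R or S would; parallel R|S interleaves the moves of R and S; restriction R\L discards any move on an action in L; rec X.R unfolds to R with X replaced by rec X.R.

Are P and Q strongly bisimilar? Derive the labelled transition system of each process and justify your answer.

YES

Reachable graph of P (5 states):
  u0 = (0 + 0 + 0 | 0 + (0\{c} + (0 + 0)))\{b} + (a.(0\{c} | b.0) + a.(0 + 0 + b.0) + a.(0\{c} | b.0)) :: -a-> u1, -a-> u2
  u1 = 0 + 0 + b.0 :: -b-> u3
  u2 = 0\{c} | b.0 :: -b-> u4
  u3 = 0 :: stopped
  u4 = 0\{c} | 0 :: stopped
Reachable graph of Q (5 states):
  v0 = (0 + 0 + 0 | 0 + (0\{c} + (0 + 0)))\{b} + (a.(0\{c} | b.0) + a.(0 + 0 + b.0)) :: -a-> v1, -a-> v2
  v1 = 0 + 0 + b.0 :: -b-> v3
  v2 = 0\{c} | b.0 :: -b-> v4
  v3 = 0 :: stopped
  v4 = 0\{c} | 0 :: stopped
Bisimilarity quotient blocks:
  B0 = {u0, v0}
  B1 = {u1, u2, v1, v2}
  B2 = {u3, u4, v3, v4}
u0 ∈ B0, v0 ∈ B0 → same block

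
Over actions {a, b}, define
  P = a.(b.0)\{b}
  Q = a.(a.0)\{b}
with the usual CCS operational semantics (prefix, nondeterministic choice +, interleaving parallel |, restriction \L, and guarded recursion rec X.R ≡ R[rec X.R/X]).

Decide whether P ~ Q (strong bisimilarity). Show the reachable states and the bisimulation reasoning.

LTS(P): 2 reachable states
  p0 = a.(b.0)\{b} has moves =a=> p1
  p1 = (b.0)\{b} has moves ∅
LTS(Q): 3 reachable states
  q0 = a.(a.0)\{b} has moves =a=> q1
  q1 = (a.0)\{b} has moves =a=> q2
  q2 = 0\{b} has moves ∅
Bisimilarity quotient blocks:
  B0 = {p0, q1}
  B1 = {p1, q2}
  B2 = {q0}
p0 ∈ B0, q0 ∈ B2 → different blocks

P ≁ Q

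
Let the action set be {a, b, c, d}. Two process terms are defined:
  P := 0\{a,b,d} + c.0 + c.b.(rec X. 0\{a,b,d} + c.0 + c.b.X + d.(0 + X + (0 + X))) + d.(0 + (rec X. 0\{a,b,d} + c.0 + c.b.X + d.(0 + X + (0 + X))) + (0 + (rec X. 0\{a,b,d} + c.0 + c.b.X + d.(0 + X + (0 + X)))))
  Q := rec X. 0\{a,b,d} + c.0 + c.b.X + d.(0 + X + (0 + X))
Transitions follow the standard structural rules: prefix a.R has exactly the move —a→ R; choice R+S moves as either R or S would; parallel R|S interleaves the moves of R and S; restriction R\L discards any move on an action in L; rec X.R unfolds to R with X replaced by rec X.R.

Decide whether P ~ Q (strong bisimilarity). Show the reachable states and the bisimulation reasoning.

YES

P's transition system — 5 states:
  m0 = 0\{a,b,d} + c.0 + c.b.(rec X. 0\{a,b,d} + c.0 + c.b.X + d.(0 + X + (0 + X))) + d.(0 + (rec X. 0\{a,b,d} + c.0 + c.b.X + d.(0 + X + (0 + X))) + (0 + (rec X. 0\{a,b,d} + c.0 + c.b.X + d.(0 + X + (0 + X))))) | =c=> m1, =c=> m2, =d=> m3
  m1 = 0 | (no moves)
  m2 = b.(rec X. 0\{a,b,d} + c.0 + c.b.X + d.(0 + X + (0 + X))) | =b=> m4
  m3 = 0 + (rec X. 0\{a,b,d} + c.0 + c.b.X + d.(0 + X + (0 + X))) + (0 + (rec X. 0\{a,b,d} + c.0 + c.b.X + d.(0 + X + (0 + X)))) | =c=> m1, =c=> m2, =d=> m3
  m4 = rec X. 0\{a,b,d} + c.0 + c.b.X + d.(0 + X + (0 + X)) | =c=> m1, =c=> m2, =d=> m3
Q's transition system — 4 states:
  n0 = rec X. 0\{a,b,d} + c.0 + c.b.X + d.(0 + X + (0 + X)) | =c=> n1, =c=> n2, =d=> n3
  n1 = 0 | (no moves)
  n2 = b.(rec X. 0\{a,b,d} + c.0 + c.b.X + d.(0 + X + (0 + X))) | =b=> n0
  n3 = 0 + (rec X. 0\{a,b,d} + c.0 + c.b.X + d.(0 + X + (0 + X))) + (0 + (rec X. 0\{a,b,d} + c.0 + c.b.X + d.(0 + X + (0 + X)))) | =c=> n1, =c=> n2, =d=> n3
Partition-refinement fixed point:
  B0 = {m0, m3, m4, n0, n3}
  B1 = {m2, n2}
  B2 = {m1, n1}
m0 ∈ B0, n0 ∈ B0 → same block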